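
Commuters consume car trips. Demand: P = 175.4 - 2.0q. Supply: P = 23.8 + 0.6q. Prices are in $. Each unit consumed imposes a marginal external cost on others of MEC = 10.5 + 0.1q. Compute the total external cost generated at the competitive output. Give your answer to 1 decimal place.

$782.2

Market equilibrium (private): 23.8 + 0.6q = 175.4 - 2.0q → q_m = 58.3077.
Total external cost = ∫₀^{q_m} (10.5 + 0.1q) dq = 10.5×58.3077 + ½×0.1×58.3077² = 782.2202.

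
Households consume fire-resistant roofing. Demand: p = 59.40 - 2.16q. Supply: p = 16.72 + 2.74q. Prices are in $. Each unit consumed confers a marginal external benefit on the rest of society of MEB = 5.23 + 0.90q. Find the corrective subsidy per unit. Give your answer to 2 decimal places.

subsidy = $16.01 per unit

Social marginal benefit = demand + MEB = 64.63 - 1.26q.
Set SMB = MC: 64.63 - 1.26q = 16.72 + 2.74q → q* = 11.9775.
The Pigouvian subsidy equals MEB at q*: 5.23 + 0.90×11.9775 = 16.0098.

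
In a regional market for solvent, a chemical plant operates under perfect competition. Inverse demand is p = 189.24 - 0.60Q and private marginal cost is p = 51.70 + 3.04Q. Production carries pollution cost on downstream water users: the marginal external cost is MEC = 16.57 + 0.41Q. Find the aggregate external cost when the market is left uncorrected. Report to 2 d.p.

918.80

Market equilibrium (private): 51.70 + 3.04Q = 189.24 - 0.60Q → Q_m = 37.7857.
Total external cost = ∫₀^{Q_m} (16.57 + 0.41Q) dQ = 16.57×37.7857 + ½×0.41×37.7857² = 918.7997.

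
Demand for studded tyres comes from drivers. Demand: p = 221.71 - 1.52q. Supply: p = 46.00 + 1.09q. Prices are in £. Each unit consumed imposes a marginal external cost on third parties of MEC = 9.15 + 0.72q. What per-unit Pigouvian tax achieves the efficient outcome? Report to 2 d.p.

Social marginal benefit = demand − MEC = 212.56 - 2.24q.
Set SMB = MC: 212.56 - 2.24q = 46.00 + 1.09q → q* = 50.0180.
The Pigouvian tax equals MEC at q*: 9.15 + 0.72×50.0180 = 45.1630.

tax = £45.16 per unit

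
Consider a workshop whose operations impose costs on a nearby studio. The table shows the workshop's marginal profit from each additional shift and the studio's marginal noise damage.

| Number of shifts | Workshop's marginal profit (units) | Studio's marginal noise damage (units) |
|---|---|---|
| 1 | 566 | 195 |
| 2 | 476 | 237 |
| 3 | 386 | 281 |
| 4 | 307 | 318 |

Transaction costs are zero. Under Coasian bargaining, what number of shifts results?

3

Bargaining reaches the level where marginal profit last exceeds marginal noise damage.
That holds through level 3 (386 ≥ 281) but not at 4 (307 < 318).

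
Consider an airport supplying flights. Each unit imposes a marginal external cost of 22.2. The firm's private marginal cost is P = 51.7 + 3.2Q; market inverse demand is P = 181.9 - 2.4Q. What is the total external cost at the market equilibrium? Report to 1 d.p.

Market equilibrium (private): 51.7 + 3.2Q = 181.9 - 2.4Q → Q_m = 23.2500.
Total external cost = MEC × Q_m = 22.2 × 23.2500 = 516.1500.

516.2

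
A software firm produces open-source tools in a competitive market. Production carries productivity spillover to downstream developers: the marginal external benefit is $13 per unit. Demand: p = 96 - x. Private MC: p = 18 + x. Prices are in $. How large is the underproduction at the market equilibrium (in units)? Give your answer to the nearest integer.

7 units

Market equilibrium (private): 18 + x = 96 - x → x_m = 39.0000.
Social marginal cost = private MC − MEB = 5 + x.
Set SMC = demand: 5 + x = 96 - x → x* = 45.5000.
Gap = |39.0000 − 45.5000| = 6.5000.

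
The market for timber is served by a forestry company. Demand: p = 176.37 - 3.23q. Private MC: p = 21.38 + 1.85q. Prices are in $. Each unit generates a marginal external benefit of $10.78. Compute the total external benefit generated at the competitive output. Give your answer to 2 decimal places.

$328.90

Market equilibrium (private): 21.38 + 1.85q = 176.37 - 3.23q → q_m = 30.5098.
Total external benefit = MEB × q_m = 10.78 × 30.5098 = 328.8956.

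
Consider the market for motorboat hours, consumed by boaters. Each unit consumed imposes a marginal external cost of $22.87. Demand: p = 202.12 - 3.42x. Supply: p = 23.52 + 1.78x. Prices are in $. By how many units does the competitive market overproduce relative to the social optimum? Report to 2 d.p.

Market equilibrium (private): 23.52 + 1.78x = 202.12 - 3.42x → x_m = 34.3462.
Social marginal benefit = demand − MEC = 179.25 - 3.42x.
Set SMB = MC: 179.25 - 3.42x = 23.52 + 1.78x → x* = 29.9481.
Gap = |34.3462 − 29.9481| = 4.3981.

4.40 units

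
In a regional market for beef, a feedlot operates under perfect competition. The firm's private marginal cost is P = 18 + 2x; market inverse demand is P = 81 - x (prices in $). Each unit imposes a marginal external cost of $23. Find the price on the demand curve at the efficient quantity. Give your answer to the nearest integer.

Social marginal cost = private MC + MEC = 41 + 2x.
Set SMC = demand: 41 + 2x = 81 - x → x* = 13.3333.
Consumer price on the demand curve at x*: 81 − 1×13.3333 = 67.6667.

P = $68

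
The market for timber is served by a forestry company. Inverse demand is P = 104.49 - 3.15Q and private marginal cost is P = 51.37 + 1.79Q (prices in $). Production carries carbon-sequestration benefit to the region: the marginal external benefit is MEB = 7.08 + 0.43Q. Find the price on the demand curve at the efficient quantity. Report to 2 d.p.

P = $62.44

Social marginal cost = private MC − MEB = 44.29 + 1.36Q.
Set SMC = demand: 44.29 + 1.36Q = 104.49 - 3.15Q → Q* = 13.3481.
Consumer price on the demand curve at Q*: 104.49 − 3.15×13.3481 = 62.4435.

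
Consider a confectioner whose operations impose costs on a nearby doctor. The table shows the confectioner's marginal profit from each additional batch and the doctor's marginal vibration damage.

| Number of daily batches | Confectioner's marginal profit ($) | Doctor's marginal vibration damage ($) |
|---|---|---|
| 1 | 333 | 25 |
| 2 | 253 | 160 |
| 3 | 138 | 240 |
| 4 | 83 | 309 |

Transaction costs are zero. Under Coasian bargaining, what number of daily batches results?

Bargaining reaches the level where marginal profit last exceeds marginal vibration damage.
That holds through level 2 (253 ≥ 160) but not at 3 (138 < 240).

2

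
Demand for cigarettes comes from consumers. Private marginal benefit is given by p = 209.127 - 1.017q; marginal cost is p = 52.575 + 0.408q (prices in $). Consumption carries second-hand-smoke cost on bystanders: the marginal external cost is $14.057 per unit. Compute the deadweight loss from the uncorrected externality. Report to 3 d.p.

Market equilibrium (private): 52.575 + 0.408q = 209.127 - 1.017q → q_m = 109.8611.
Social marginal benefit = demand − MEC = 195.070 - 1.017q.
Set SMB = MC: 195.070 - 1.017q = 52.575 + 0.408q → q* = 99.9965.
Height of the DWL triangle at q_m is MC(q_m) − SMB(q_m) = MEC(q_m) = 14.0570.
DWL = ½ × 9.8646 × 14.0570 = 69.3333.

DWL = $69.333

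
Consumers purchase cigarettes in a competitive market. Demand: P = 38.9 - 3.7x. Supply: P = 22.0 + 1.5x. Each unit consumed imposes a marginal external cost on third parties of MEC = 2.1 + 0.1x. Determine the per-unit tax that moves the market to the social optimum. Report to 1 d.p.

tax = 2.4 per unit

Social marginal benefit = demand − MEC = 36.8 - 3.8x.
Set SMB = MC: 36.8 - 3.8x = 22.0 + 1.5x → x* = 2.7925.
The Pigouvian tax equals MEC at x*: 2.1 + 0.1×2.7925 = 2.3793.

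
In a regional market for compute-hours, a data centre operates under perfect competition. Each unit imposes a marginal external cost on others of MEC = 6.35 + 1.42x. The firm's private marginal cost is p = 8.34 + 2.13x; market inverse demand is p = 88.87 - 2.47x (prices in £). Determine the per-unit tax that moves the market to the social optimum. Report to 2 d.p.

Social marginal cost = private MC + MEC = 14.69 + 3.55x.
Set SMC = demand: 14.69 + 3.55x = 88.87 - 2.47x → x* = 12.3223.
The Pigouvian tax equals MEC at x*: 6.35 + 1.42×12.3223 = 23.8477.

tax = £23.85 per unit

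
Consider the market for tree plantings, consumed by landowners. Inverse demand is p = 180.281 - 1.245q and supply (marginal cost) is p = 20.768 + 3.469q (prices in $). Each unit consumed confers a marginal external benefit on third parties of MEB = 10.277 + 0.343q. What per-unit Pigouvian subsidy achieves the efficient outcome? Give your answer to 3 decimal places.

Social marginal benefit = demand + MEB = 190.558 - 0.902q.
Set SMB = MC: 190.558 - 0.902q = 20.768 + 3.469q → q* = 38.8447.
The Pigouvian subsidy equals MEB at q*: 10.277 + 0.343×38.8447 = 23.6007.

subsidy = $23.601 per unit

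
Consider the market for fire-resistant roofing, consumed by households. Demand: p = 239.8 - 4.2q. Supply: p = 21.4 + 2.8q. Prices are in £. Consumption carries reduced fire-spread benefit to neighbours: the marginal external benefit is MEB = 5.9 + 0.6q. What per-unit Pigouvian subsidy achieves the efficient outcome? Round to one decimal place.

subsidy = £26.9 per unit

Social marginal benefit = demand + MEB = 245.7 - 3.6q.
Set SMB = MC: 245.7 - 3.6q = 21.4 + 2.8q → q* = 35.0469.
The Pigouvian subsidy equals MEB at q*: 5.9 + 0.6×35.0469 = 26.9281.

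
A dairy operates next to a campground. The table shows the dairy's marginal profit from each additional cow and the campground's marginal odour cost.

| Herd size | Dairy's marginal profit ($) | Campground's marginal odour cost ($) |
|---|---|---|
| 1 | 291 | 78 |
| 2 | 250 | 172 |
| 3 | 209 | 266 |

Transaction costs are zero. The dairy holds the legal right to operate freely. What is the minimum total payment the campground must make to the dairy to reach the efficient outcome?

$209

Left alone the dairy would choose level 3 (marginal profit stays positive).
Efficient level: k* = 2 (marginal profit ≥ marginal odour cost through 2).
The campground must at least cover the dairy's forgone profit from cutting 3→2: 209 = 209.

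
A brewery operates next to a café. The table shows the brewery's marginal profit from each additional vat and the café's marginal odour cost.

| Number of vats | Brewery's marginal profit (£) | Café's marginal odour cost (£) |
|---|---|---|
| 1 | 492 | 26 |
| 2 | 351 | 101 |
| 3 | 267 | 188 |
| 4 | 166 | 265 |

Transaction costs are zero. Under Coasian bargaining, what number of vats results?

3

Bargaining reaches the level where marginal profit last exceeds marginal odour cost.
That holds through level 3 (267 ≥ 188) but not at 4 (166 < 265).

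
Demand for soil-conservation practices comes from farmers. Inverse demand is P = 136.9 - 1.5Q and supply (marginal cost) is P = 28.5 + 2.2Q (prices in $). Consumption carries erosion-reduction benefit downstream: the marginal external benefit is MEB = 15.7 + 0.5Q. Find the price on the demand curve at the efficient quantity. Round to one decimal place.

Social marginal benefit = demand + MEB = 152.6 - Q.
Set SMB = MC: 152.6 - Q = 28.5 + 2.2Q → Q* = 38.7813.
Consumer price on the demand curve at Q*: 136.9 − 1.5×38.7813 = 78.7281.

P = $78.7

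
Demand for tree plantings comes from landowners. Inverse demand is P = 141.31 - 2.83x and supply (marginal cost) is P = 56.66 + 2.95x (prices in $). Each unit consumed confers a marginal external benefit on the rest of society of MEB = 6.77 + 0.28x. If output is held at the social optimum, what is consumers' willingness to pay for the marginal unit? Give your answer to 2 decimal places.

P = $94.27

Social marginal benefit = demand + MEB = 148.08 - 2.55x.
Set SMB = MC: 148.08 - 2.55x = 56.66 + 2.95x → x* = 16.6218.
Consumer price on the demand curve at x*: 141.31 − 2.83×16.6218 = 94.2703.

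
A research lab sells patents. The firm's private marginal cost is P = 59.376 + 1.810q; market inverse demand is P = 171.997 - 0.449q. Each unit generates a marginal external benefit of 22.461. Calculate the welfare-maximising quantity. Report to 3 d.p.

q* = 59.797

Social marginal cost = private MC − MEB = 36.915 + 1.810q.
Set SMC = demand: 36.915 + 1.810q = 171.997 - 0.449q → q* = 59.7973.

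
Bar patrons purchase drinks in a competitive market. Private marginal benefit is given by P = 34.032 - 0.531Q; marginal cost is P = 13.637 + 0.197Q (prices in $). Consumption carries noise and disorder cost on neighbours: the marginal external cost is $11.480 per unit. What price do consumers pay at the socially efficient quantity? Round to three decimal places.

P = $27.529

Social marginal benefit = demand − MEC = 22.552 - 0.531Q.
Set SMB = MC: 22.552 - 0.531Q = 13.637 + 0.197Q → Q* = 12.2459.
Consumer price on the demand curve at Q*: 34.032 − 0.531×12.2459 = 27.5294.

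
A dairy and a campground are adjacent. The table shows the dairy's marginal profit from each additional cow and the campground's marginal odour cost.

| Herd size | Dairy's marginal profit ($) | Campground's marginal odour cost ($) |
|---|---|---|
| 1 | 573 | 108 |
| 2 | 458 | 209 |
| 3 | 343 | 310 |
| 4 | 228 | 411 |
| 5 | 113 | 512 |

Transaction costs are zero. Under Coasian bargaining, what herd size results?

Bargaining reaches the level where marginal profit last exceeds marginal odour cost.
That holds through level 3 (343 ≥ 310) but not at 4 (228 < 411).

3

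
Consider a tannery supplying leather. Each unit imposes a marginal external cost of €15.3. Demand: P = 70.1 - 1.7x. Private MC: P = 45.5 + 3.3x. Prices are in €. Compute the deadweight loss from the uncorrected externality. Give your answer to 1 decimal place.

Market equilibrium (private): 45.5 + 3.3x = 70.1 - 1.7x → x_m = 4.9200.
Social marginal cost = private MC + MEC = 60.8 + 3.3x.
Set SMC = demand: 60.8 + 3.3x = 70.1 - 1.7x → x* = 1.8600.
The loss is the area between SMC and demand from x* to x_m; with linear curves that's a triangle of height MEC(x_m).
DWL = ½ × 3.0600 × 15.3000 = 23.4090.

DWL = €23.4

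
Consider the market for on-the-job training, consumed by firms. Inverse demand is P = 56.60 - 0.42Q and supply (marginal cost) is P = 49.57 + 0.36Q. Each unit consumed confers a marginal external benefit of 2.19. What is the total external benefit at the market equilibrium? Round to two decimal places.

Market equilibrium (private): 49.57 + 0.36Q = 56.60 - 0.42Q → Q_m = 9.0128.
Total external benefit = MEB × Q_m = 2.19 × 9.0128 = 19.7380.

19.74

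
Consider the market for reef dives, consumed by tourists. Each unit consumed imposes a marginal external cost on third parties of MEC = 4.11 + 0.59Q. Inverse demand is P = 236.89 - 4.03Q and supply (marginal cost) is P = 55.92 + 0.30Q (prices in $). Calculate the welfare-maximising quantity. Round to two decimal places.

Q* = 35.95

Social marginal benefit = demand − MEC = 232.78 - 4.62Q.
Set SMB = MC: 232.78 - 4.62Q = 55.92 + 0.30Q → Q* = 35.9472.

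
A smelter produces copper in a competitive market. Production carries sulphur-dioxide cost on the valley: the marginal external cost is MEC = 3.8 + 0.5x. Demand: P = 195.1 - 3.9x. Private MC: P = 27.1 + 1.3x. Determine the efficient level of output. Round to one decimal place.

x* = 28.8

Social marginal cost = private MC + MEC = 30.9 + 1.8x.
Set SMC = demand: 30.9 + 1.8x = 195.1 - 3.9x → x* = 28.8070.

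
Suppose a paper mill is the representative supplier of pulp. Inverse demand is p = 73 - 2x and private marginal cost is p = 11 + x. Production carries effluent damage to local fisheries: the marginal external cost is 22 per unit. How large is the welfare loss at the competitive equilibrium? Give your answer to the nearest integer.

DWL = 81

Market equilibrium (private): 11 + x = 73 - 2x → x_m = 20.6667.
Social marginal cost = private MC + MEC = 33 + x.
Set SMC = demand: 33 + x = 73 - 2x → x* = 13.3333.
The welfare-loss triangle has base |x_m − x*| and height MEC(x_m) (the vertical gap between SMC and demand is zero at x* and MEC at x_m).
DWL = ½ × 7.3334 × 22.0000 = 80.6674.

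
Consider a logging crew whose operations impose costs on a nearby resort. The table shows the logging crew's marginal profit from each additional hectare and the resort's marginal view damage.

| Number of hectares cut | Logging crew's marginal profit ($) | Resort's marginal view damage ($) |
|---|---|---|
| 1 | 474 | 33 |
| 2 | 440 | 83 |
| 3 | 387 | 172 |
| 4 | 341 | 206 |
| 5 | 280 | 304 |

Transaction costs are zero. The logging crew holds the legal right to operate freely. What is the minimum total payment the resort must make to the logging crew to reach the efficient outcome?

$280

Left alone the logging crew would choose level 5 (marginal profit stays positive).
Efficient level: k* = 4 (marginal profit ≥ marginal view damage through 4).
The resort must at least cover the logging crew's forgone profit from cutting 5→4: 280 = 280.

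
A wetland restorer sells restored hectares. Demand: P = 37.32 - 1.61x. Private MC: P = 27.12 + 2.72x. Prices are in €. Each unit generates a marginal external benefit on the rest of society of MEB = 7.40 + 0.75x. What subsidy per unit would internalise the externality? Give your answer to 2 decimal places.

Social marginal cost = private MC − MEB = 19.72 + 1.97x.
Set SMC = demand: 19.72 + 1.97x = 37.32 - 1.61x → x* = 4.9162.
The Pigouvian subsidy equals MEB at x*: 7.40 + 0.75×4.9162 = 11.0872.

subsidy = €11.09 per unit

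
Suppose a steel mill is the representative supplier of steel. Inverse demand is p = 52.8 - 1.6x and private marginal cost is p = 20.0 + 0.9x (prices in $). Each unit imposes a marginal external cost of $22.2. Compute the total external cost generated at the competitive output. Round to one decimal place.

$291.3

Market equilibrium (private): 20.0 + 0.9x = 52.8 - 1.6x → x_m = 13.1200.
Total external cost = MEC × x_m = 22.2 × 13.1200 = 291.2640.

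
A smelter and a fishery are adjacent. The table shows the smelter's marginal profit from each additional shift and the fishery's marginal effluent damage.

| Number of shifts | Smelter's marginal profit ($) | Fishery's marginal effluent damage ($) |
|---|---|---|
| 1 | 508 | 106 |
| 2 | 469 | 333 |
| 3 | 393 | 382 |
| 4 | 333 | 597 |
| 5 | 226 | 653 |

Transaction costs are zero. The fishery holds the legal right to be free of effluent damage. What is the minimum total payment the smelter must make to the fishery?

$821

Efficient level: marginal profit ≥ marginal effluent damage through level 3, so k* = 3.
With the fishery holding the right, the smelter must at least compensate total damage at k*: 106 + 333 + 382 = 821.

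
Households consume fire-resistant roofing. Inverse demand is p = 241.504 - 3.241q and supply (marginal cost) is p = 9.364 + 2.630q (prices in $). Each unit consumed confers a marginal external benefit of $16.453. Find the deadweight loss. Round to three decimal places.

Market equilibrium (private): 9.364 + 2.630q = 241.504 - 3.241q → q_m = 39.5401.
Social marginal benefit = demand + MEB = 257.957 - 3.241q.
Set SMB = MC: 257.957 - 3.241q = 9.364 + 2.630q → q* = 42.3425.
Between q* and q_m the wedge SMB − MC runs linearly from 0 to MEB(q_m), so the loss is a triangle.
DWL = ½ × 2.8024 × 16.4530 = 23.0539.

DWL = $23.054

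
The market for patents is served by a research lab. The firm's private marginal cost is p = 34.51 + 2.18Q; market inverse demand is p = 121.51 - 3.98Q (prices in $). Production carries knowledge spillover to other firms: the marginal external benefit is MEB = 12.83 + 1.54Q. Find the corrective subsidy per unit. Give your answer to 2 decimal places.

subsidy = $46.11 per unit

Social marginal cost = private MC − MEB = 21.68 + 0.64Q.
Set SMC = demand: 21.68 + 0.64Q = 121.51 - 3.98Q → Q* = 21.6082.
The Pigouvian subsidy equals MEB at Q*: 12.83 + 1.54×21.6082 = 46.1066.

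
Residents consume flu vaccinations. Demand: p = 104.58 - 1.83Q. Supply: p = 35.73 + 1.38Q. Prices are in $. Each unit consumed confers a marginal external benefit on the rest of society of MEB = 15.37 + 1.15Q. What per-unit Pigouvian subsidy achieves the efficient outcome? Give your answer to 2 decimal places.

subsidy = $62.39 per unit

Social marginal benefit = demand + MEB = 119.95 - 0.68Q.
Set SMB = MC: 119.95 - 0.68Q = 35.73 + 1.38Q → Q* = 40.8835.
The Pigouvian subsidy equals MEB at Q*: 15.37 + 1.15×40.8835 = 62.3860.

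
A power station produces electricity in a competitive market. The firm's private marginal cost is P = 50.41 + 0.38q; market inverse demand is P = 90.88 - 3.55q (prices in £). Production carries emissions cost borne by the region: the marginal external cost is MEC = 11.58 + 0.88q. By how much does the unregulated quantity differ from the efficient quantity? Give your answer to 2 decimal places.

Market equilibrium (private): 50.41 + 0.38q = 90.88 - 3.55q → q_m = 10.2977.
Social marginal cost = private MC + MEC = 61.99 + 1.26q.
Set SMC = demand: 61.99 + 1.26q = 90.88 - 3.55q → q* = 6.0062.
Gap = |10.2977 − 6.0062| = 4.2915.

4.29 units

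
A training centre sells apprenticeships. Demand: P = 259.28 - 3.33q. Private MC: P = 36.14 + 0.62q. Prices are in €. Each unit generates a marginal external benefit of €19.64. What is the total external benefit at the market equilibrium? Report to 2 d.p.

€1109.49

Market equilibrium (private): 36.14 + 0.62q = 259.28 - 3.33q → q_m = 56.4911.
Total external benefit = MEB × q_m = 19.64 × 56.4911 = 1109.4852.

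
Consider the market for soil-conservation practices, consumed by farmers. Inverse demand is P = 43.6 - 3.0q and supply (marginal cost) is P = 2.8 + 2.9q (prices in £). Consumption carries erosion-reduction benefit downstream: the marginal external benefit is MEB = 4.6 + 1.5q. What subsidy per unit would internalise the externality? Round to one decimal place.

Social marginal benefit = demand + MEB = 48.2 - 1.5q.
Set SMB = MC: 48.2 - 1.5q = 2.8 + 2.9q → q* = 10.3182.
The Pigouvian subsidy equals MEB at q*: 4.6 + 1.5×10.3182 = 20.0773.

subsidy = £20.1 per unit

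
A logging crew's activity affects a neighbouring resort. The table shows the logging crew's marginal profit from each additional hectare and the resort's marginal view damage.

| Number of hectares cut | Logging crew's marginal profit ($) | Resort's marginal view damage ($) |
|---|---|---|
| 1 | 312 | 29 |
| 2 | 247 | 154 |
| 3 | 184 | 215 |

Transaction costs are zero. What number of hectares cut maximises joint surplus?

2

Bargaining reaches the level where marginal profit last exceeds marginal view damage.
That holds through level 2 (247 ≥ 154) but not at 3 (184 < 215).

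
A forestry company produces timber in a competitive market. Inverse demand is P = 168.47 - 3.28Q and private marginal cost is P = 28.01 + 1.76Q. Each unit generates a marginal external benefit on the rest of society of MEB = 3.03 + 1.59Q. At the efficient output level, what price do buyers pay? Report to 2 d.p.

Social marginal cost = private MC − MEB = 24.98 + 0.17Q.
Set SMC = demand: 24.98 + 0.17Q = 168.47 - 3.28Q → Q* = 41.5913.
Consumer price on the demand curve at Q*: 168.47 − 3.28×41.5913 = 32.0505.

P = 32.05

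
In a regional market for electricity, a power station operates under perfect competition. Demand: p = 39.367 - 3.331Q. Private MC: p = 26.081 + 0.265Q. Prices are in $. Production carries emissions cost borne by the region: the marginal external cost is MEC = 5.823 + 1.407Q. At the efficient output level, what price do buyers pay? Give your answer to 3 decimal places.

Social marginal cost = private MC + MEC = 31.904 + 1.672Q.
Set SMC = demand: 31.904 + 1.672Q = 39.367 - 3.331Q → Q* = 1.4917.
Consumer price on the demand curve at Q*: 39.367 − 3.331×1.4917 = 34.3981.

P = $34.398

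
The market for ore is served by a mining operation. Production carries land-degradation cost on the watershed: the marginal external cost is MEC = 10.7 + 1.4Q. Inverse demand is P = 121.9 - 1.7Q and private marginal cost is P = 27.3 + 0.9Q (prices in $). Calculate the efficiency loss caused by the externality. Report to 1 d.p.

DWL = $474.9

Market equilibrium (private): 27.3 + 0.9Q = 121.9 - 1.7Q → Q_m = 36.3846.
Social marginal cost = private MC + MEC = 38.0 + 2.3Q.
Set SMC = demand: 38.0 + 2.3Q = 121.9 - 1.7Q → Q* = 20.9750.
Height of the DWL triangle at Q_m is SMC(Q_m) − demand(Q_m) = MEC(Q_m) = 61.6385.
DWL = ½ × 15.4096 × 61.6385 = 474.9123.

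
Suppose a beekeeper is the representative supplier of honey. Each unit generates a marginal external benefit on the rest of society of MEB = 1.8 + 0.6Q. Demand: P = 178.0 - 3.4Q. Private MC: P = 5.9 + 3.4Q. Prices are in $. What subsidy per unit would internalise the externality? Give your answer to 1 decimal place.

Social marginal cost = private MC − MEB = 4.1 + 2.8Q.
Set SMC = demand: 4.1 + 2.8Q = 178.0 - 3.4Q → Q* = 28.0484.
The Pigouvian subsidy equals MEB at Q*: 1.8 + 0.6×28.0484 = 18.6290.

subsidy = $18.6 per unit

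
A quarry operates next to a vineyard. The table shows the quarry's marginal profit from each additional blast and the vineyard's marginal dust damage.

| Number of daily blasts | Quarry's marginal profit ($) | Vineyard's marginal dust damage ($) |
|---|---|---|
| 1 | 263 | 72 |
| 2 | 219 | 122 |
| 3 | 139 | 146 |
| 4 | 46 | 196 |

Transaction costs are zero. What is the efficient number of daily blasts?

Bargaining reaches the level where marginal profit last exceeds marginal dust damage.
That holds through level 2 (219 ≥ 122) but not at 3 (139 < 146).

2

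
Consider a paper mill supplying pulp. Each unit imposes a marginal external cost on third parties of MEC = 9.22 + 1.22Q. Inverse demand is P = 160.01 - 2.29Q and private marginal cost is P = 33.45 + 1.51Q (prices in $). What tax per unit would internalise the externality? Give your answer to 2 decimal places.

tax = $37.74 per unit

Social marginal cost = private MC + MEC = 42.67 + 2.73Q.
Set SMC = demand: 42.67 + 2.73Q = 160.01 - 2.29Q → Q* = 23.3745.
The Pigouvian tax equals MEC at Q*: 9.22 + 1.22×23.3745 = 37.7369.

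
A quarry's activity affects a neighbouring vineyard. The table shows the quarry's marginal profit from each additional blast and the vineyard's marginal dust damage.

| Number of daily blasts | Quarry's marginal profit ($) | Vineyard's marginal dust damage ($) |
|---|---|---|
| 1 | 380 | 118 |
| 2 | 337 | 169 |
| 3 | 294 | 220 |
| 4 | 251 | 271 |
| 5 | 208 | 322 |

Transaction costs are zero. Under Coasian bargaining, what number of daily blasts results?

3

Bargaining reaches the level where marginal profit last exceeds marginal dust damage.
That holds through level 3 (294 ≥ 220) but not at 4 (251 < 271).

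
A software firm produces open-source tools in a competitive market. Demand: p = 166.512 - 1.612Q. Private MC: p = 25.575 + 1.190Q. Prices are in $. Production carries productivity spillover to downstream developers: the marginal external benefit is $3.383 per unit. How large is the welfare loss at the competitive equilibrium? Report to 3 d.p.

Market equilibrium (private): 25.575 + 1.190Q = 166.512 - 1.612Q → Q_m = 50.2987.
Social marginal cost = private MC − MEB = 22.192 + 1.190Q.
Set SMC = demand: 22.192 + 1.190Q = 166.512 - 1.612Q → Q* = 51.5061.
The welfare-loss triangle has base |Q_m − Q*| and height MEB(Q_m) (the vertical gap between SMC and demand is zero at Q* and MEB at Q_m).
DWL = ½ × 1.2074 × 3.3830 = 2.0423.

DWL = $2.042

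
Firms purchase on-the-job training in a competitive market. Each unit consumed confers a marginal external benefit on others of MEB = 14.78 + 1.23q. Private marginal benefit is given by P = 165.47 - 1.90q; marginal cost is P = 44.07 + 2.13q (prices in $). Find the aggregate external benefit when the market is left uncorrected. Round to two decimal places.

Market equilibrium (private): 44.07 + 2.13q = 165.47 - 1.90q → q_m = 30.1241.
Total external benefit = ∫₀^{q_m} (14.78 + 1.23q) dq = 14.78×30.1241 + ½×1.23×30.1241² = 1003.3230.

$1003.32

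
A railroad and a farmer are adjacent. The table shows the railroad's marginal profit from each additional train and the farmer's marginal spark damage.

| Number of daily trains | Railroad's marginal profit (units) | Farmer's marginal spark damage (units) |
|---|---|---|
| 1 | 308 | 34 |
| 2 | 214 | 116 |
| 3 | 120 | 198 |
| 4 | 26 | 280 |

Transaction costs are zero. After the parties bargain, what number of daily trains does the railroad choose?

Bargaining reaches the level where marginal profit last exceeds marginal spark damage.
That holds through level 2 (214 ≥ 116) but not at 3 (120 < 198).

2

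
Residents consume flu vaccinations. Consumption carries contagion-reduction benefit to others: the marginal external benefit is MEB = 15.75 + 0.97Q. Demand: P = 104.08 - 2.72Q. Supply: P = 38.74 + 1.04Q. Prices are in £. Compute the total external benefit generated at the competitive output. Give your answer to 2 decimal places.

£420.16

Market equilibrium (private): 38.74 + 1.04Q = 104.08 - 2.72Q → Q_m = 17.3777.
Total external benefit = ∫₀^{Q_m} (15.75 + 0.97Q) dQ = 15.75×17.3777 + ½×0.97×17.3777² = 420.1612.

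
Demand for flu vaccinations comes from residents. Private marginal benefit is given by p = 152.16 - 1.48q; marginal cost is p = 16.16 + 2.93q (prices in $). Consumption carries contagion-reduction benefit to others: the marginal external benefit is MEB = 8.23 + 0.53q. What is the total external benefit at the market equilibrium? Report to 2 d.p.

$505.83

Market equilibrium (private): 16.16 + 2.93q = 152.16 - 1.48q → q_m = 30.8390.
Total external benefit = ∫₀^{q_m} (8.23 + 0.53q) dq = 8.23×30.8390 + ½×0.53×30.8390² = 505.8316.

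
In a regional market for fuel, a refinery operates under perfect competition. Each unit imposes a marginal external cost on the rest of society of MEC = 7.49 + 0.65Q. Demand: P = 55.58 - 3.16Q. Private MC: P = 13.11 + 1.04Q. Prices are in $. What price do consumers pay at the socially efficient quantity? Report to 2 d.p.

P = $32.79

Social marginal cost = private MC + MEC = 20.60 + 1.69Q.
Set SMC = demand: 20.60 + 1.69Q = 55.58 - 3.16Q → Q* = 7.2124.
Consumer price on the demand curve at Q*: 55.58 − 3.16×7.2124 = 32.7888.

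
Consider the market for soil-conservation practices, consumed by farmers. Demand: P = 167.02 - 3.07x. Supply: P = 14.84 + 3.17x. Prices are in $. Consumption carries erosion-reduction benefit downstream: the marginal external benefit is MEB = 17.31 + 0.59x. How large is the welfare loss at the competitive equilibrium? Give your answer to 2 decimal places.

DWL = $88.92

Market equilibrium (private): 14.84 + 3.17x = 167.02 - 3.07x → x_m = 24.3878.
Social marginal benefit = demand + MEB = 184.33 - 2.48x.
Set SMB = MC: 184.33 - 2.48x = 14.84 + 3.17x → x* = 29.9982.
The welfare-loss triangle has base |x_m − x*| and height MEB(x_m) (the vertical gap between SMB and MC is zero at x* and MEB at x_m).
DWL = ½ × 5.6104 × 31.6988 = 88.9215.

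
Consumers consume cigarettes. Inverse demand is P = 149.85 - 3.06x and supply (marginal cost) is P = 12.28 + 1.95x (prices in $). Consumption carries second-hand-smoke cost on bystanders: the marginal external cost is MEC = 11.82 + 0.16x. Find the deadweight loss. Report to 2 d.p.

Market equilibrium (private): 12.28 + 1.95x = 149.85 - 3.06x → x_m = 27.4591.
Social marginal benefit = demand − MEC = 138.03 - 3.22x.
Set SMB = MC: 138.03 - 3.22x = 12.28 + 1.95x → x* = 24.3230.
The loss is the area between SMB and MC from x* to x_m; with linear curves that's a triangle of height MEC(x_m).
DWL = ½ × 3.1361 × 16.2135 = 25.4236.

DWL = $25.42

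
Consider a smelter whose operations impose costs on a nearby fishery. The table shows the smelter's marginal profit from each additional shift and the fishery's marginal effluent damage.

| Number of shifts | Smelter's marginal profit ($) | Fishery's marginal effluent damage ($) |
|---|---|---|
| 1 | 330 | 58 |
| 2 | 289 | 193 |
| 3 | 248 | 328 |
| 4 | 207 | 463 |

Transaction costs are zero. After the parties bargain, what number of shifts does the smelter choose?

Bargaining reaches the level where marginal profit last exceeds marginal effluent damage.
That holds through level 2 (289 ≥ 193) but not at 3 (248 < 328).

2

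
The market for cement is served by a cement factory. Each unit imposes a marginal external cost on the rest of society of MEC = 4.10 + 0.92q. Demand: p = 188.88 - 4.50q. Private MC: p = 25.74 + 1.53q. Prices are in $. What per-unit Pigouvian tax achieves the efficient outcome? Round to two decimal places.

tax = $25.15 per unit

Social marginal cost = private MC + MEC = 29.84 + 2.45q.
Set SMC = demand: 29.84 + 2.45q = 188.88 - 4.50q → q* = 22.8835.
The Pigouvian tax equals MEC at q*: 4.10 + 0.92×22.8835 = 25.1528.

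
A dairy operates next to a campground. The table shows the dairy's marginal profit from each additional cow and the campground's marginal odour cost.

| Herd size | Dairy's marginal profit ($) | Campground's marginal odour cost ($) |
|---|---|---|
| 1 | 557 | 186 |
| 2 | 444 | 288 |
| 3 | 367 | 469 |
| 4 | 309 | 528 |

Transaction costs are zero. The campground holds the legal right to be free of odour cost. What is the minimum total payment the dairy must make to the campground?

$474

Efficient level: marginal profit ≥ marginal odour cost through level 2, so k* = 2.
With the campground holding the right, the dairy must at least compensate total damage at k*: 186 + 288 = 474.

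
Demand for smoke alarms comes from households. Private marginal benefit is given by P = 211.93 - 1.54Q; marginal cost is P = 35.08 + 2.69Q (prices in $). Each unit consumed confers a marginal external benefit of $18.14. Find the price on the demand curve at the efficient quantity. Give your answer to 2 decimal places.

Social marginal benefit = demand + MEB = 230.07 - 1.54Q.
Set SMB = MC: 230.07 - 1.54Q = 35.08 + 2.69Q → Q* = 46.0969.
Consumer price on the demand curve at Q*: 211.93 − 1.54×46.0969 = 140.9408.

P = $140.94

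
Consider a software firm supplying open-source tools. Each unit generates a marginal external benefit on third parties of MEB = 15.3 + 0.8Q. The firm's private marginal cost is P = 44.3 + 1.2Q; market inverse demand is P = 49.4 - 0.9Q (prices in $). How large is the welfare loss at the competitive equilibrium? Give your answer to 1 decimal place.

Market equilibrium (private): 44.3 + 1.2Q = 49.4 - 0.9Q → Q_m = 2.4286.
Social marginal cost = private MC − MEB = 29.0 + 0.4Q.
Set SMC = demand: 29.0 + 0.4Q = 49.4 - 0.9Q → Q* = 15.6923.
Height of the DWL triangle at Q_m is demand(Q_m) − SMC(Q_m) = MEB(Q_m) = 17.2429.
DWL = ½ × 13.2637 × 17.2429 = 114.3523.

DWL = $114.4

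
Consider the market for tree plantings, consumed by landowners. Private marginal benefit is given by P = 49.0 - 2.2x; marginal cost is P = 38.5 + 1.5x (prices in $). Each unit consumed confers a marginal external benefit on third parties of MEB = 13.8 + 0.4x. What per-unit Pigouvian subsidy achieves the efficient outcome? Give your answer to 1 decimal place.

Social marginal benefit = demand + MEB = 62.8 - 1.8x.
Set SMB = MC: 62.8 - 1.8x = 38.5 + 1.5x → x* = 7.3636.
The Pigouvian subsidy equals MEB at x*: 13.8 + 0.4×7.3636 = 16.7454.

subsidy = $16.7 per unit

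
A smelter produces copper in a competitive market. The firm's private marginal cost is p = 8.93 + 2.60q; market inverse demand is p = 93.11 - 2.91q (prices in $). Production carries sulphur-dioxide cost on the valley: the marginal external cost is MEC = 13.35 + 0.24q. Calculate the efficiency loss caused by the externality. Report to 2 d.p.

DWL = $25.18

Market equilibrium (private): 8.93 + 2.60q = 93.11 - 2.91q → q_m = 15.2777.
Social marginal cost = private MC + MEC = 22.28 + 2.84q.
Set SMC = demand: 22.28 + 2.84q = 93.11 - 2.91q → q* = 12.3183.
Height of the DWL triangle at q_m is SMC(q_m) − demand(q_m) = MEC(q_m) = 17.0166.
DWL = ½ × 2.9594 × 17.0166 = 25.1795.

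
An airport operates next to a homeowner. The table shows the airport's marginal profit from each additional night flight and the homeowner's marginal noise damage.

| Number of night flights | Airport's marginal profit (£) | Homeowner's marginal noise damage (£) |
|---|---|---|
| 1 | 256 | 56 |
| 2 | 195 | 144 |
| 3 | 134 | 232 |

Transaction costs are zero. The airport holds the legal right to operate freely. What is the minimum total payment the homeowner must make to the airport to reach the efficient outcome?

£134

Left alone the airport would choose level 3 (marginal profit stays positive).
Efficient level: k* = 2 (marginal profit ≥ marginal noise damage through 2).
The homeowner must at least cover the airport's forgone profit from cutting 3→2: 134 = 134.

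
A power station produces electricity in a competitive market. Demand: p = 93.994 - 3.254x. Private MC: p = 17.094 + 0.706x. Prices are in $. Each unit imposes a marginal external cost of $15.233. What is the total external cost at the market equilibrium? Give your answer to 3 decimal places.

Market equilibrium (private): 17.094 + 0.706x = 93.994 - 3.254x → x_m = 19.4192.
Total external cost = MEC × x_m = 15.233 × 19.4192 = 295.8127.

$295.813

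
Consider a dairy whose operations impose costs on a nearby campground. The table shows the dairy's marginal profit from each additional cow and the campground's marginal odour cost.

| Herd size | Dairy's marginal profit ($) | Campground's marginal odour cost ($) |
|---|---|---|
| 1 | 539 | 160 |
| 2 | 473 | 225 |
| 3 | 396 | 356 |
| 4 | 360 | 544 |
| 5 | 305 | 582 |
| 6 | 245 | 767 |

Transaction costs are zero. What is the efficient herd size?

3

Bargaining reaches the level where marginal profit last exceeds marginal odour cost.
That holds through level 3 (396 ≥ 356) but not at 4 (360 < 544).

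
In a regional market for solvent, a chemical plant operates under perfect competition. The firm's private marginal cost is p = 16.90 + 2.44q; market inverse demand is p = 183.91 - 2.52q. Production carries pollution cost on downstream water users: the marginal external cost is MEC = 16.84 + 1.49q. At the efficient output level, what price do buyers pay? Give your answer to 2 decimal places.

P = 125.24

Social marginal cost = private MC + MEC = 33.74 + 3.93q.
Set SMC = demand: 33.74 + 3.93q = 183.91 - 2.52q → q* = 23.2822.
Consumer price on the demand curve at q*: 183.91 − 2.52×23.2822 = 125.2389.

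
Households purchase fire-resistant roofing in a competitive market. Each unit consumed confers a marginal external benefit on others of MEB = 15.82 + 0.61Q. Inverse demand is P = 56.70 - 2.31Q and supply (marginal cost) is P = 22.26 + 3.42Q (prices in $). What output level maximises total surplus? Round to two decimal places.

Social marginal benefit = demand + MEB = 72.52 - 1.70Q.
Set SMB = MC: 72.52 - 1.70Q = 22.26 + 3.42Q → Q* = 9.8164.

Q* = 9.82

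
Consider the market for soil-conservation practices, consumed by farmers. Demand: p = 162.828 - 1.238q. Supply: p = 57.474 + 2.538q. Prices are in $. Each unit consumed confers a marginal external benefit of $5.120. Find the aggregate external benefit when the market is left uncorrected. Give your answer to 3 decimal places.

Market equilibrium (private): 57.474 + 2.538q = 162.828 - 1.238q → q_m = 27.9010.
Total external benefit = MEB × q_m = 5.120 × 27.9010 = 142.8531.

$142.853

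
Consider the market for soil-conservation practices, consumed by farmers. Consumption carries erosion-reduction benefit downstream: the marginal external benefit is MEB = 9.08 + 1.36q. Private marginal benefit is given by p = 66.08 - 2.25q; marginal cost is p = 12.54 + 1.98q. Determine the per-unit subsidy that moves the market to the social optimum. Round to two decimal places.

Social marginal benefit = demand + MEB = 75.16 - 0.89q.
Set SMB = MC: 75.16 - 0.89q = 12.54 + 1.98q → q* = 21.8188.
The Pigouvian subsidy equals MEB at q*: 9.08 + 1.36×21.8188 = 38.7536.

subsidy = 38.75 per unit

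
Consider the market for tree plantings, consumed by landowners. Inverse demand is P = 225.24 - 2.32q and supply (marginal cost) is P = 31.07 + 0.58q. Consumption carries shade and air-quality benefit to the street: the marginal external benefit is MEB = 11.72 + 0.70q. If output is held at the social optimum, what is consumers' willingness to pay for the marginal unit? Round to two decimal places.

P = 8.12

Social marginal benefit = demand + MEB = 236.96 - 1.62q.
Set SMB = MC: 236.96 - 1.62q = 31.07 + 0.58q → q* = 93.5864.
Consumer price on the demand curve at q*: 225.24 − 2.32×93.5864 = 8.1196.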